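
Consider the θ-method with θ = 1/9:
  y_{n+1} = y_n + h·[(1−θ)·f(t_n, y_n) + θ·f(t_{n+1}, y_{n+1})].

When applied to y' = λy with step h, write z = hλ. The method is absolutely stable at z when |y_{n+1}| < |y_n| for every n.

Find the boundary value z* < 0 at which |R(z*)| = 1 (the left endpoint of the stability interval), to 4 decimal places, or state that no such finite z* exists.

With y'=λy (z=hλ):
  y_{n+1} = y_n + z·[8/9·y_n + 1/9·y_{n+1}] ⇒ (1 − 1/9z)y_{n+1} = (1 + 8/9z)y_n
  Hence R(z) = (1 + 8/9z)/(1 − 1/9z).

Solve |R(x)|<1 on ℝ⁻.
x=-1.45: |R|=0.2488
R=−1: 1+8/9x = −1+1/9x ⇒ -7/9x=2 ⇒ x=2/(-7/9)=-2.5714
Confirm numerically:
  x=-2.416: |R|=0.90470 <1
  x=-2.011: |R|=0.64372 <1
  x=-1.882: |R|=0.55652 <1
  x=-2.992: |R|=1.24550 >1
  x=-2.868: |R|=1.17492 >1
  x=-2.759: |R|=1.11166 >1
Interval (-2.5714, 0).

z* = -2.5714.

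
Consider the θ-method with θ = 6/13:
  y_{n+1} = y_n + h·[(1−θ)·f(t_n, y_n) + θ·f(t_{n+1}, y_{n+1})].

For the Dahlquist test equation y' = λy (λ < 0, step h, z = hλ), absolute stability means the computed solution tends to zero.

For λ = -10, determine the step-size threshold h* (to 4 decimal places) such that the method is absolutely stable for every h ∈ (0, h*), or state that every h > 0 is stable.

(-26.0000,0); λ=-10 ⇒ h* = (26)/10 = 2.6000.

On y'=λy, z=hλ:
  y_{n+1} = y_n + z·[7/13·y_n + 6/13·y_{n+1}] ⇒ (1 − 6/13z)y_{n+1} = (1 + 7/13z)y_n
  R(z) = (1 + 7/13z)/(1 − 6/13z).

Need |R(x)|<1, x<0.
x=-1.59: |R|=0.0830
R=−1: 1+7/13x = −1+6/13x ⇒ -1/13x=2 ⇒ x=2/(-1/13)=-26.0000
Confirm numerically:
  x=-24.006: |R|=0.98730 <1
  x=-21.162: |R|=0.96544 <1
  x=-20.316: |R|=0.95786 <1
  x=-12.258: |R|=0.84122 <1
  x=-26.503: |R|=1.00292 >1
  x=-26.296: |R|=1.00173 >1
  x=-26.133: |R|=1.00078 >1
Stable set (-26.0000, 0).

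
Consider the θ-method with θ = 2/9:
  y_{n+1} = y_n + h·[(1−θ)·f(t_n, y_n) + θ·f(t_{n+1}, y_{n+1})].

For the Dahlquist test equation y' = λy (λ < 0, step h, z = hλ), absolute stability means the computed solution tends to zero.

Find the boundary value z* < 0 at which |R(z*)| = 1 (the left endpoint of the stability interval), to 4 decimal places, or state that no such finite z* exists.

z* = -3.6000.

With y'=λy (z=hλ):
  y_{n+1} = y_n + z·[7/9·y_n + 2/9·y_{n+1}] ⇒ (1 − 2/9z)y_{n+1} = (1 + 7/9z)y_n
  Hence R(z) = (1 + 7/9z)/(1 − 2/9z).

Need |R(x)|<1, x<0.
x=-1.19: |R|=0.0589
R=−1: 1+7/9x = −1+2/9x ⇒ -5/9x=2 ⇒ x=2/(-5/9)=-3.6000
Confirm numerically:
  x=-3.267: |R|=0.89282 <1
  x=-2.960: |R|=0.78552 <1
  x=-2.285: |R|=0.51548 <1
  x=-4.176: |R|=1.16598 >1
  x=-3.640: |R|=1.01229 >1
Stable set (-3.6000, 0).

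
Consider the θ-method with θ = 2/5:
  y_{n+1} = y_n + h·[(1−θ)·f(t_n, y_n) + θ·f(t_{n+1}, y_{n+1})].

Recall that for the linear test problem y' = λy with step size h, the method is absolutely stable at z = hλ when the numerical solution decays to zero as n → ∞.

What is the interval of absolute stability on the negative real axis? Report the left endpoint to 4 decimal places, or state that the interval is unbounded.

Test eqn y'=λy, z=hλ:
  y_{n+1} = y_n + z·[3/5·y_n + 2/5·y_{n+1}] ⇒ (1 − 2/5z)y_{n+1} = (1 + 3/5z)y_n
  Hence R(z) = (1 + 3/5z)/(1 − 2/5z).

Find x<0 with |R(x)|<1.
x=-1.53: |R|=0.0509
R=−1: 1+3/5x = −1+2/5x ⇒ -1/5x=2 ⇒ x=2/(-1/5)=-10.0000
Confirm numerically:
  x=-6.624: |R|=0.81499 <1
  x=-5.528: |R|=0.72147 <1
  x=-5.188: |R|=0.68704 <1
  x=-5.177: |R|=0.68588 <1
  x=-10.337: |R|=1.01313 >1
  x=-10.188: |R|=1.00741 >1
  x=-10.101: |R|=1.00401 >1
So |R|<1 on (-10.0000, 0).

(-10.0000, 0).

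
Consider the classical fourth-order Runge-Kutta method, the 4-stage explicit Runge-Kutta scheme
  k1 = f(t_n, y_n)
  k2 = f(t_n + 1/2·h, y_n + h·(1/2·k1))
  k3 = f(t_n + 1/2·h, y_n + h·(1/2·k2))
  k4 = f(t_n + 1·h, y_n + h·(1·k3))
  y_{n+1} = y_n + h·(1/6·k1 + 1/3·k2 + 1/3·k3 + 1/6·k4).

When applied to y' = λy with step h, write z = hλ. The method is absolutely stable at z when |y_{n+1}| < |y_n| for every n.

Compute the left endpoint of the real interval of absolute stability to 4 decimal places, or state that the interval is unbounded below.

With y'=λy (z=hλ):
  order 4, 4-stage ⇒ R(z)=1+z+z^2/2+z^3/6+z^4/24
  (e.g. R(-1.75)=0.27881, |R|=0.27881)

Boundary: |R(x)|=1, x<0.
x=-1.75: |R|=0.2788
|R(-3.17)|=1.7528 |R(-2.46)|=0.6106 |R(-0.66)|=0.5178
Bisect:
  x_lo=-3.3180 |R|=2.1487  x_hi=-0.2847 |R|=0.7523
  mid=-1.80138 |R|=0.28561 →hi
  mid=-2.55971 |R|=0.70985 →hi
  mid=-2.93888 |R|=1.25735 →lo
  mid=-2.74929 |R|=0.94707 →hi
  mid=-2.84409 |R|=1.09232 →lo
  mid=-2.79669 |R|=1.01732 →lo
  mid=-2.77299 |R|=0.98161 →hi
  ...
  [-2.78540,-2.78521] ⇒ x*=-2.7853
So |R|<1 on (-2.7853, 0).

z* = -2.7853.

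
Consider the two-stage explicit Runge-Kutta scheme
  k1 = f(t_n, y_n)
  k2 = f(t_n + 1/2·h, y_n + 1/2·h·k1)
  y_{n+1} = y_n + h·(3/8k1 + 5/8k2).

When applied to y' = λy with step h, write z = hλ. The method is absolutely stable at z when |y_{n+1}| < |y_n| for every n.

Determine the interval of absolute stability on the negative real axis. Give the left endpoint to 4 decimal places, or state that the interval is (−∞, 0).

On y'=λy, z=hλ:
  k1=λy_n ⇒ h·k1=z·y_n;  k2=λ(1+1/2z)y_n ⇒ h·k2=z(1+1/2z)y_n
  y_{n+1}/y_n = 1 + 3/8z + 5/8z(1+1/2z) = 1 + z + 5/16z²
  Hence R(z) = 1 + z + 5/16z².

Solve |R(x)|<1 on ℝ⁻.
x=-1.2: |R|=0.2500
R=1: x+5/16x²=0 ⇒ x=−16/5=-3.2000; min R=1−1/(4·5/16)=0.2000>−1
Confirm numerically:
  x=-3.042: |R|=0.84980 <1
  x=-2.991: |R|=0.80465 <1
  x=-2.833: |R|=0.67509 <1
  x=-1.393: |R|=0.21339 <1
  x=-3.443: |R|=1.26145 >1
  x=-3.409: |R|=1.22265 >1
  x=-3.235: |R|=1.03538 >1
Interval (-3.2000, 0).

z∈(-3.2000,0).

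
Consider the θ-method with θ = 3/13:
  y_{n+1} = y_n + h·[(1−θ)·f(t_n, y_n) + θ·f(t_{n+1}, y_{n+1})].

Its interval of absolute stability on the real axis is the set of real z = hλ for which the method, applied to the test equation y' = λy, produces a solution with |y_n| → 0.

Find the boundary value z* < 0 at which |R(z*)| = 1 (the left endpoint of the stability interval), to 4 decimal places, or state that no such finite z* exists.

z* = -3.7143.

Set f=λy, z=hλ:
  y_{n+1} = y_n + z·[10/13·y_n + 3/13·y_{n+1}] ⇒ (1 − 3/13z)y_{n+1} = (1 + 10/13z)y_n
  Hence R(z) = (1 + 10/13z)/(1 − 3/13z).

Find x<0 with |R(x)|<1.
x=-0.61: |R|=0.4653
R=−1: 1+10/13x = −1+3/13x ⇒ -7/13x=2 ⇒ x=2/(-7/13)=-3.7143
Confirm numerically:
  x=-3.224: |R|=0.84862 <1
  x=-2.406: |R|=0.54704 <1
  x=-2.221: |R|=0.46839 <1
  x=-4.147: |R|=1.11906 >1
  x=-4.032: |R|=1.08862 >1
  x=-3.862: |R|=1.04206 >1
So |R|<1 on (-3.7143, 0).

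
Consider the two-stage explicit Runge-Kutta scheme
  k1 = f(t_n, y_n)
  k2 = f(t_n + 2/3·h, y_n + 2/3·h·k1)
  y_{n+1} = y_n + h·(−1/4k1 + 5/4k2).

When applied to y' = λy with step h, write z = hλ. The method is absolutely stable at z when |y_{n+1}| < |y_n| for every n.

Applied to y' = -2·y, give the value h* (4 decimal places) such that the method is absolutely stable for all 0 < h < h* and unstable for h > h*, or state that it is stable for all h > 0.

On y'=λy, z=hλ:
  k1=λy_n ⇒ h·k1=z·y_n;  k2=λ(1+2/3z)y_n ⇒ h·k2=z(1+2/3z)y_n
  y_{n+1}/y_n = 1 − 1/4z + 5/4z(1+2/3z) = 1 + z + 5/6z²
  R(z) = 1 + z + 5/6z².

Need |R(x)|<1, x<0.
x=-1.15: |R|=0.9521
R=1: x+5/6x²=0 ⇒ x=−6/5=-1.2000; min R=1−1/(4·5/6)=0.7000>−1
Confirm numerically:
  x=-0.995: |R|=0.83002 <1
  x=-0.787: |R|=0.72914 <1
  x=-0.547: |R|=0.70234 <1
  x=-0.538: |R|=0.70320 <1
  x=-1.748: |R|=1.79825 >1
  x=-1.400: |R|=1.23333 >1
  x=-1.239: |R|=1.04027 >1
Interval (-1.2000, 0).

(-1.2000,0); λ=-2 ⇒ h* = (6/5)/2 = 0.6000.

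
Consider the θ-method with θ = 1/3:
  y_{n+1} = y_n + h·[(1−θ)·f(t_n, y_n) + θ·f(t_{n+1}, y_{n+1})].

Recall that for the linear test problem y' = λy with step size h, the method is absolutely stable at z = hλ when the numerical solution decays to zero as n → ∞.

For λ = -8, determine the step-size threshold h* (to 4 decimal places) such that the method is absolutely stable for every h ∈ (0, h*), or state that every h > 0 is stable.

(-6.0000,0); λ=-8 ⇒ h* = (6)/8 = 0.7500.

On y'=λy, z=hλ:
  y_{n+1} = y_n + z·[2/3·y_n + 1/3·y_{n+1}] ⇒ (1 − 1/3z)y_{n+1} = (1 + 2/3z)y_n
  R(z) = (1 + 2/3z)/(1 − 1/3z).

Boundary: |R(x)|=1, x<0.
x=-1.48: |R|=0.0089
R=−1: 1+2/3x = −1+1/3x ⇒ -1/3x=2 ⇒ x=2/(-1/3)=-6.0000
Confirm numerically:
  x=-5.191: |R|=0.90123 <1
  x=-4.916: |R|=0.86306 <1
  x=-2.706: |R|=0.42271 <1
  x=-6.292: |R|=1.03142 >1
  x=-6.205: |R|=1.02227 >1
Stable set (-6.0000, 0).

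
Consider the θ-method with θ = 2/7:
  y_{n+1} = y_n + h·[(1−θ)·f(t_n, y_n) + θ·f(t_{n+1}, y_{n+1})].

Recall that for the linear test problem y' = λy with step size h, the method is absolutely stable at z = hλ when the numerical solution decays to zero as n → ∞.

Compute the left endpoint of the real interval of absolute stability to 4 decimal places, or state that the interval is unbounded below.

left endpoint -4.6667.

Set f=λy, z=hλ:
  y_{n+1} = y_n + z·[5/7·y_n + 2/7·y_{n+1}] ⇒ (1 − 2/7z)y_{n+1} = (1 + 5/7z)y_n
  Hence R(z) = (1 + 5/7z)/(1 − 2/7z).

Need |R(x)|<1, x<0.
x=-0.76: |R|=0.3756
R=−1: 1+5/7x = −1+2/7x ⇒ -3/7x=2 ⇒ x=2/(-3/7)=-4.6667
Confirm numerically:
  x=-4.519: |R|=0.97238 <1
  x=-4.511: |R|=0.97085 <1
  x=-2.930: |R|=0.59487 <1
  x=-4.946: |R|=1.04961 >1
  x=-4.903: |R|=1.04219 >1
So |R|<1 on (-4.6667, 0).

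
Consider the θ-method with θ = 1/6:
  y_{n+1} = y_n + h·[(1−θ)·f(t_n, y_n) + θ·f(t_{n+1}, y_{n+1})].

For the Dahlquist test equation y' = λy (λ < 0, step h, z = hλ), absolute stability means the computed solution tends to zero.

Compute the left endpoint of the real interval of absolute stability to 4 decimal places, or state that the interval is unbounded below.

On y'=λy, z=hλ:
  y_{n+1} = y_n + z·[5/6·y_n + 1/6·y_{n+1}] ⇒ (1 − 1/6z)y_{n+1} = (1 + 5/6z)y_n
  Hence R(z) = (1 + 5/6z)/(1 − 1/6z).

Need |R(x)|<1, x<0.
x=-0.76: |R|=0.3254
R=−1: 1+5/6x = −1+1/6x ⇒ -2/3x=2 ⇒ x=2/(-2/3)=-3.0000
Confirm numerically:
  x=-2.403: |R|=0.71582 <1
  x=-1.874: |R|=0.42799 <1
  x=-1.871: |R|=0.42625 <1
  x=-1.731: |R|=0.34342 <1
  x=-3.407: |R|=1.17306 >1
  x=-3.348: |R|=1.14891 >1
  x=-3.314: |R|=1.13485 >1
Interval (-3.0000, 0).

z* = -3.0000.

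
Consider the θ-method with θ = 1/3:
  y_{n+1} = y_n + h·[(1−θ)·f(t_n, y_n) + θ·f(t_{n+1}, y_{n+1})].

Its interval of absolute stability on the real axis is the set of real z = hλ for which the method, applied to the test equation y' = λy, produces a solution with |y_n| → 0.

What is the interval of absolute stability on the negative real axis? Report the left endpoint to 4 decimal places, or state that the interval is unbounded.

z∈(-6.0000,0).

Test eqn y'=λy, z=hλ:
  y_{n+1} = y_n + z·[2/3·y_n + 1/3·y_{n+1}] ⇒ (1 − 1/3z)y_{n+1} = (1 + 2/3z)y_n
  R(z) = (1 + 2/3z)/(1 − 1/3z).

Solve |R(x)|<1 on ℝ⁻.
x=-0.62: |R|=0.4862
R=−1: 1+2/3x = −1+1/3x ⇒ -1/3x=2 ⇒ x=2/(-1/3)=-6.0000
Confirm numerically:
  x=-5.588: |R|=0.95203 <1
  x=-4.623: |R|=0.81936 <1
  x=-3.466: |R|=0.60810 <1
  x=-6.312: |R|=1.03351 >1
  x=-6.049: |R|=1.00541 >1
Interval (-6.0000, 0).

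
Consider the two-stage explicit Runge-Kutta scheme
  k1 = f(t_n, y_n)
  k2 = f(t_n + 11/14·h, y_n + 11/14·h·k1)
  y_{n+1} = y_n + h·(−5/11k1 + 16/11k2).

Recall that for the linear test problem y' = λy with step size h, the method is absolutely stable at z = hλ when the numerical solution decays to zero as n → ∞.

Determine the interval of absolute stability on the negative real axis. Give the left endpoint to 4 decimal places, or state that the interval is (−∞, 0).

Set f=λy, z=hλ:
  k1=λy_n ⇒ h·k1=z·y_n;  k2=λ(1+11/14z)y_n ⇒ h·k2=z(1+11/14z)y_n
  y_{n+1}/y_n = 1 − 5/11z + 16/11z(1+11/14z) = 1 + z + 8/7z²
  Hence R(z) = 1 + z + 8/7z².

Solve |R(x)|<1 on ℝ⁻.
x=-1.22: |R|=1.4810
R=1: x+8/7x²=0 ⇒ x=−7/8=-0.8750; min R=1−1/(4·8/7)=0.7812>−1
Confirm numerically:
  x=-0.736: |R|=0.88308 <1
  x=-0.724: |R|=0.87506 <1
  x=-0.557: |R|=0.79757 <1
  x=-0.383: |R|=0.78464 <1
  x=-1.304: |R|=1.63933 >1
  x=-1.153: |R|=1.36632 >1
  x=-0.924: |R|=1.05174 >1
Interval (-0.8750, 0).

z∈(-0.8750,0).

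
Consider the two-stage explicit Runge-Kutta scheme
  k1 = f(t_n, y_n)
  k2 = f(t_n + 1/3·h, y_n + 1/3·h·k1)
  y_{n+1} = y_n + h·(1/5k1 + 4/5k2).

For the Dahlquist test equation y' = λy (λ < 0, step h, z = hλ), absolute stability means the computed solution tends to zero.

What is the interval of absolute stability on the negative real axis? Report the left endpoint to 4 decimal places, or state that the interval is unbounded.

With y'=λy (z=hλ):
  k1=λy_n ⇒ h·k1=z·y_n;  k2=λ(1+1/3z)y_n ⇒ h·k2=z(1+1/3z)y_n
  y_{n+1}/y_n = 1 + 1/5z + 4/5z(1+1/3z) = 1 + z + 4/15z²
  R(z) = 1 + z + 4/15z².

Find x<0 with |R(x)|<1.
x=-0.3: |R|=0.7240
R=1: x+4/15x²=0 ⇒ x=−15/4=-3.7500; min R=1−1/(4·4/15)=0.0625>−1
Confirm numerically:
  x=-3.495: |R|=0.76234 <1
  x=-2.421: |R|=0.14200 <1
  x=-1.746: |R|=0.06694 <1
  x=-4.079: |R|=1.35786 >1
  x=-3.913: |R|=1.17009 >1
  x=-3.786: |R|=1.03635 >1
Interval (-3.7500, 0).

z∈(-3.7500,0).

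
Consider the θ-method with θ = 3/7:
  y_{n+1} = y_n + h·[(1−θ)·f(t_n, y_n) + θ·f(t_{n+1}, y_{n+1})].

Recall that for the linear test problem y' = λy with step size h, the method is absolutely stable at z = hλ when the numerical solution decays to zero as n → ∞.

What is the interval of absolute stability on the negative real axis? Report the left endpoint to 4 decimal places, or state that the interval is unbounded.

(-14.0000, 0).

With y'=λy (z=hλ):
  y_{n+1} = y_n + z·[4/7·y_n + 3/7·y_{n+1}] ⇒ (1 − 3/7z)y_{n+1} = (1 + 4/7z)y_n
  R(z) = (1 + 4/7z)/(1 − 3/7z).

Find x<0 with |R(x)|<1.
x=-0.38: |R|=0.6732
R=−1: 1+4/7x = −1+3/7x ⇒ -1/7x=2 ⇒ x=2/(-1/7)=-14.0000
Confirm numerically:
  x=-13.435: |R|=0.98806 <1
  x=-9.251: |R|=0.86335 <1
  x=-9.058: |R|=0.85539 <1
  x=-6.672: |R|=0.72875 <1
  x=-14.358: |R|=1.00715 >1
  x=-14.294: |R|=1.00589 >1
So |R|<1 on (-14.0000, 0).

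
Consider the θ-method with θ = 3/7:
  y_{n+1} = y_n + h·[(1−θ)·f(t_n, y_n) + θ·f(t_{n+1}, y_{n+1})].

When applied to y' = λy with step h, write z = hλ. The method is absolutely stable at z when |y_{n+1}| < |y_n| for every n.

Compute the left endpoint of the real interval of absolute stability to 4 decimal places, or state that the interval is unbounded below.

On y'=λy, z=hλ:
  y_{n+1} = y_n + z·[4/7·y_n + 3/7·y_{n+1}] ⇒ (1 − 3/7z)y_{n+1} = (1 + 4/7z)y_n
  so R(z) = (1 + 4/7z)/(1 − 3/7z).

Need |R(x)|<1, x<0.
x=-1.69: |R|=0.0199
R=−1: 1+4/7x = −1+3/7x ⇒ -1/7x=2 ⇒ x=2/(-1/7)=-14.0000
Confirm numerically:
  x=-11.714: |R|=0.94575 <1
  x=-10.784: |R|=0.91828 <1
  x=-5.880: |R|=0.67045 <1
  x=-14.236: |R|=1.00475 >1
  x=-14.208: |R|=1.00419 >1
  x=-14.023: |R|=1.00047 >1
So |R|<1 on (-14.0000, 0).

left endpoint -14.0000.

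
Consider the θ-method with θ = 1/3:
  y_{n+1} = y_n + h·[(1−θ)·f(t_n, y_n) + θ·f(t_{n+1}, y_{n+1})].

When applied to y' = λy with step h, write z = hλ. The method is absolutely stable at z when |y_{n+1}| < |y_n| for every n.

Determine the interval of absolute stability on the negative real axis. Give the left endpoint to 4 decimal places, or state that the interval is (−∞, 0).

z∈(-6.0000,0).

Set f=λy, z=hλ:
  y_{n+1} = y_n + z·[2/3·y_n + 1/3·y_{n+1}] ⇒ (1 − 1/3z)y_{n+1} = (1 + 2/3z)y_n
  Hence R(z) = (1 + 2/3z)/(1 − 1/3z).

Solve |R(x)|<1 on ℝ⁻.
x=-0.39: |R|=0.6549
R=−1: 1+2/3x = −1+1/3x ⇒ -1/3x=2 ⇒ x=2/(-1/3)=-6.0000
Confirm numerically:
  x=-5.195: |R|=0.90177 <1
  x=-4.644: |R|=0.82261 <1
  x=-3.113: |R|=0.52773 <1
  x=-2.411: |R|=0.33672 <1
  x=-6.280: |R|=1.03017 >1
  x=-6.236: |R|=1.02555 >1
  x=-6.233: |R|=1.02524 >1
Stable set (-6.0000, 0).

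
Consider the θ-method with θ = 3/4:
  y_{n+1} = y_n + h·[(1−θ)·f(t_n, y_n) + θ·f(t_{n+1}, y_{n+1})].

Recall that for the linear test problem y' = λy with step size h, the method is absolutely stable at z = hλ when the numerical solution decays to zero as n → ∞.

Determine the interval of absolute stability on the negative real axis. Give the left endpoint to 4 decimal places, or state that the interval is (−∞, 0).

(−∞, 0) — no finite endpoint.

With y'=λy (z=hλ):
  y_{n+1} = y_n + z·[1/4·y_n + 3/4·y_{n+1}] ⇒ (1 − 3/4z)y_{n+1} = (1 + 1/4z)y_n
  so R(z) = (1 + 1/4z)/(1 − 3/4z).

Solve |R(x)|<1 on ℝ⁻.
x=-0.55: |R|=0.6106
x=-2: |R|=0.2000
x=-10: |R|=0.1765
x=-100: |R|=0.3158
θ=3/4≥1/2 ⇒ |1+1/4x|<|1−3/4x| ∀x<0 ⇒ unbounded interval.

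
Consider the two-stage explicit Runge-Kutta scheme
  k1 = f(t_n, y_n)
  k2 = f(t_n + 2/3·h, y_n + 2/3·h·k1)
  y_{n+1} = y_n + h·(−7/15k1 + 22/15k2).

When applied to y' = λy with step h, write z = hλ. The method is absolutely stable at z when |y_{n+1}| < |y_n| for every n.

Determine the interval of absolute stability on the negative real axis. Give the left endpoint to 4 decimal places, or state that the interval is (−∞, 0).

Test eqn y'=λy, z=hλ:
  k1=λy_n ⇒ h·k1=z·y_n;  k2=λ(1+2/3z)y_n ⇒ h·k2=z(1+2/3z)y_n
  y_{n+1}/y_n = 1 − 7/15z + 22/15z(1+2/3z) = 1 + z + 44/45z²
  Hence R(z) = 1 + z + 44/45z².

Need |R(x)|<1, x<0.
x=-1.12: |R|=1.1065
R=1: x+44/45x²=0 ⇒ x=−45/44=-1.0227; min R=1−1/(4·44/45)=0.7443>−1
Confirm numerically:
  x=-0.707: |R|=0.78174 <1
  x=-0.581: |R|=0.74906 <1
  x=-0.512: |R|=0.74432 <1
  x=-0.426: |R|=0.75144 <1
  x=-1.415: |R|=1.54273 >1
  x=-1.225: |R|=1.24228 >1
Stable set (-1.0227, 0).

z∈(-1.0227,0).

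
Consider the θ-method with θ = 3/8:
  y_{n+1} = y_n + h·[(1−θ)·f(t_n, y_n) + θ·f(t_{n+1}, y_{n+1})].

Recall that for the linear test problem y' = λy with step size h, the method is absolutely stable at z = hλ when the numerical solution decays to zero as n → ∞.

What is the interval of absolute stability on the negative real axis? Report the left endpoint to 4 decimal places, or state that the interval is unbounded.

Set f=λy, z=hλ:
  y_{n+1} = y_n + z·[5/8·y_n + 3/8·y_{n+1}] ⇒ (1 − 3/8z)y_{n+1} = (1 + 5/8z)y_n
  R(z) = (1 + 5/8z)/(1 − 3/8z).

Find x<0 with |R(x)|<1.
x=-1.3: |R|=0.1261
R=−1: 1+5/8x = −1+3/8x ⇒ -1/4x=2 ⇒ x=2/(-1/4)=-8.0000
Confirm numerically:
  x=-7.711: |R|=0.98143 <1
  x=-7.187: |R|=0.94500 <1
  x=-3.685: |R|=0.54710 <1
  x=-8.066: |R|=1.00410 >1
  x=-8.045: |R|=1.00280 >1
Stable set (-8.0000, 0).

(-8.0000, 0).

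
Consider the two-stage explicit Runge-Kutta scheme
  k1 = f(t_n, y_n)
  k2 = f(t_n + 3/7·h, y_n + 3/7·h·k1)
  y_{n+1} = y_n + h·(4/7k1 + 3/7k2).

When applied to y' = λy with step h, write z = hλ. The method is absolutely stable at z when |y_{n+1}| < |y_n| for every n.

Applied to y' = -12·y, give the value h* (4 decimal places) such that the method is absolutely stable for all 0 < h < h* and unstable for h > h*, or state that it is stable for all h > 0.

(-5.4444,0); λ=-12 ⇒ h* = (49/9)/12 = 0.4537.

Test eqn y'=λy, z=hλ:
  k1=λy_n ⇒ h·k1=z·y_n;  k2=λ(1+3/7z)y_n ⇒ h·k2=z(1+3/7z)y_n
  y_{n+1}/y_n = 1 + 4/7z + 3/7z(1+3/7z) = 1 + z + 9/49z²
  R(z) = 1 + z + 9/49z².

Boundary: |R(x)|=1, x<0.
x=-1.65: |R|=0.1499
R=1: x+9/49x²=0 ⇒ x=−49/9=-5.4444; min R=1−1/(4·9/49)=-0.3611>−1
Confirm numerically:
  x=-4.623: |R|=0.30249 <1
  x=-4.278: |R|=0.08346 <1
  x=-2.573: |R|=0.35702 <1
  x=-2.394: |R|=0.34132 <1
  x=-5.982: |R|=1.59063 >1
  x=-5.825: |R|=1.40716 >1
  x=-5.771: |R|=1.34614 >1
Interval (-5.4444, 0).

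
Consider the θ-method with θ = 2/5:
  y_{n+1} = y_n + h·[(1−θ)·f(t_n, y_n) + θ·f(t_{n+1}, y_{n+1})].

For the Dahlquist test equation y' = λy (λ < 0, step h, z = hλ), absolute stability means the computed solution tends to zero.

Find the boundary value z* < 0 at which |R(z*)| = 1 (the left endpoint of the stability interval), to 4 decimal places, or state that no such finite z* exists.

left endpoint -10.0000.

Set f=λy, z=hλ:
  y_{n+1} = y_n + z·[3/5·y_n + 2/5·y_{n+1}] ⇒ (1 − 2/5z)y_{n+1} = (1 + 3/5z)y_n
  ⇒ R(z) = (1 + 3/5z)/(1 − 2/5z).

Solve |R(x)|<1 on ℝ⁻.
x=-1.25: |R|=0.1667
R=−1: 1+3/5x = −1+2/5x ⇒ -1/5x=2 ⇒ x=2/(-1/5)=-10.0000
Confirm numerically:
  x=-9.625: |R|=0.98454 <1
  x=-8.421: |R|=0.92771 <1
  x=-5.683: |R|=0.73622 <1
  x=-10.282: |R|=1.01103 >1
  x=-10.269: |R|=1.01053 >1
So |R|<1 on (-10.0000, 0).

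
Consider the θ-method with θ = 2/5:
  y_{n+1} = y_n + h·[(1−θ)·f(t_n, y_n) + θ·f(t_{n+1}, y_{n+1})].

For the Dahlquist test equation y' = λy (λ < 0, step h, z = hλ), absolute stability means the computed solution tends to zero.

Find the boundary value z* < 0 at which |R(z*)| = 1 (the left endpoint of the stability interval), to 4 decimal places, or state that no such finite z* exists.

Set f=λy, z=hλ:
  y_{n+1} = y_n + z·[3/5·y_n + 2/5·y_{n+1}] ⇒ (1 − 2/5z)y_{n+1} = (1 + 3/5z)y_n
  so R(z) = (1 + 3/5z)/(1 − 2/5z).

Boundary: |R(x)|=1, x<0.
x=-0.91: |R|=0.3328
R=−1: 1+3/5x = −1+2/5x ⇒ -1/5x=2 ⇒ x=2/(-1/5)=-10.0000
Confirm numerically:
  x=-9.801: |R|=0.99191 <1
  x=-9.250: |R|=0.96809 <1
  x=-8.635: |R|=0.93871 <1
  x=-7.222: |R|=0.85713 <1
  x=-10.445: |R|=1.01719 >1
  x=-10.277: |R|=1.01084 >1
  x=-10.027: |R|=1.00108 >1
Interval (-10.0000, 0).

left endpoint -10.0000.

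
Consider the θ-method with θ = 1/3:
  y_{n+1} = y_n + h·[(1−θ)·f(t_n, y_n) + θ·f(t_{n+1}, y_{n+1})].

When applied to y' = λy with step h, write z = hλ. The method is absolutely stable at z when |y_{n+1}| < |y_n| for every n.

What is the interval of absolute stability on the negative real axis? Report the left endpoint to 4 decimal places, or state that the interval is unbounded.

z∈(-6.0000,0).

Set f=λy, z=hλ:
  y_{n+1} = y_n + z·[2/3·y_n + 1/3·y_{n+1}] ⇒ (1 − 1/3z)y_{n+1} = (1 + 2/3z)y_n
  R(z) = (1 + 2/3z)/(1 − 1/3z).

Find x<0 with |R(x)|<1.
x=-1.6: |R|=0.0435
R=−1: 1+2/3x = −1+1/3x ⇒ -1/3x=2 ⇒ x=2/(-1/3)=-6.0000
Confirm numerically:
  x=-5.040: |R|=0.88060 <1
  x=-4.978: |R|=0.87190 <1
  x=-4.925: |R|=0.86435 <1
  x=-4.657: |R|=0.82460 <1
  x=-6.423: |R|=1.04489 >1
  x=-6.220: |R|=1.02386 >1
  x=-6.080: |R|=1.00881 >1
Stable set (-6.0000, 0).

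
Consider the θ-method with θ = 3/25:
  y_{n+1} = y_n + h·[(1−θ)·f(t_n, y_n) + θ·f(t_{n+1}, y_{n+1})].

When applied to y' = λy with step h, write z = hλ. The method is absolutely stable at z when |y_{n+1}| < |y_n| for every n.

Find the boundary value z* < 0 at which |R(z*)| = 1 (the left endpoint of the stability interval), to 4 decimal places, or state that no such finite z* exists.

Test eqn y'=λy, z=hλ:
  y_{n+1} = y_n + z·[22/25·y_n + 3/25·y_{n+1}] ⇒ (1 − 3/25z)y_{n+1} = (1 + 22/25z)y_n
  R(z) = (1 + 22/25z)/(1 − 3/25z).

Need |R(x)|<1, x<0.
x=-1.2: |R|=0.0490
R=−1: 1+22/25x = −1+3/25x ⇒ -19/25x=2 ⇒ x=2/(-19/25)=-2.6316
Confirm numerically:
  x=-2.158: |R|=0.71411 <1
  x=-1.970: |R|=0.59334 <1
  x=-1.338: |R|=0.15289 <1
  x=-1.185: |R|=0.03747 <1
  x=-3.037: |R|=1.22582 >1
  x=-2.998: |R|=1.20480 >1
  x=-2.818: |R|=1.10588 >1
Stable set (-2.6316, 0).

left endpoint -2.6316.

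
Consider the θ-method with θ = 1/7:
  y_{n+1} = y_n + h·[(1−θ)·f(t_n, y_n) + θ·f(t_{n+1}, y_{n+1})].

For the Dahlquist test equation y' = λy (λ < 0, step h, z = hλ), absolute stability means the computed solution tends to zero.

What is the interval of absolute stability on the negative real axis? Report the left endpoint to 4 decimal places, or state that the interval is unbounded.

On y'=λy, z=hλ:
  y_{n+1} = y_n + z·[6/7·y_n + 1/7·y_{n+1}] ⇒ (1 − 1/7z)y_{n+1} = (1 + 6/7z)y_n
  Hence R(z) = (1 + 6/7z)/(1 − 1/7z).

Need |R(x)|<1, x<0.
x=-0.84: |R|=0.2500
R=−1: 1+6/7x = −1+1/7x ⇒ -5/7x=2 ⇒ x=2/(-5/7)=-2.8000
Confirm numerically:
  x=-2.577: |R|=0.88358 <1
  x=-2.435: |R|=0.80657 <1
  x=-1.437: |R|=0.19225 <1
  x=-1.329: |R|=0.11694 <1
  x=-3.344: |R|=1.26295 >1
  x=-2.998: |R|=1.09902 >1
  x=-2.969: |R|=1.08476 >1
Interval (-2.8000, 0).

z∈(-2.8000,0).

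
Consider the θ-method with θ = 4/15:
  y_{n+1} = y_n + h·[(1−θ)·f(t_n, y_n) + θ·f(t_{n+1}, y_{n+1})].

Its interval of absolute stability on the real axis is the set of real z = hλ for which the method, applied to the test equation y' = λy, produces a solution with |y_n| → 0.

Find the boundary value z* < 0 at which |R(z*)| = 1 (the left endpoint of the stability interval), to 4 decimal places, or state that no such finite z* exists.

With y'=λy (z=hλ):
  y_{n+1} = y_n + z·[11/15·y_n + 4/15·y_{n+1}] ⇒ (1 − 4/15z)y_{n+1} = (1 + 11/15z)y_n
  Hence R(z) = (1 + 11/15z)/(1 − 4/15z).

Find x<0 with |R(x)|<1.
x=-0.4: |R|=0.6386
R=−1: 1+11/15x = −1+4/15x ⇒ -7/15x=2 ⇒ x=2/(-7/15)=-4.2857
Confirm numerically:
  x=-3.825: |R|=0.89356 <1
  x=-3.545: |R|=0.82231 <1
  x=-2.376: |R|=0.45446 <1
  x=-1.923: |R|=0.27115 <1
  x=-4.782: |R|=1.10179 >1
  x=-4.310: |R|=1.00527 >1
So |R|<1 on (-4.2857, 0).

left endpoint -4.2857.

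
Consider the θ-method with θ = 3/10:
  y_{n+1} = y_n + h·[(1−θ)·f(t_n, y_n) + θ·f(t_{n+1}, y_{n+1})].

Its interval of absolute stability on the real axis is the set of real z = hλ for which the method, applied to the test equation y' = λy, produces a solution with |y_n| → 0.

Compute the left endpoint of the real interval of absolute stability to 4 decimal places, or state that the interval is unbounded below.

left endpoint -5.0000.

On y'=λy, z=hλ:
  y_{n+1} = y_n + z·[7/10·y_n + 3/10·y_{n+1}] ⇒ (1 − 3/10z)y_{n+1} = (1 + 7/10z)y_n
  so R(z) = (1 + 7/10z)/(1 − 3/10z).

Find x<0 with |R(x)|<1.
x=-1.06: |R|=0.1958
R=−1: 1+7/10x = −1+3/10x ⇒ -2/5x=2 ⇒ x=2/(-2/5)=-5.0000
Confirm numerically:
  x=-4.756: |R|=0.95978 <1
  x=-3.720: |R|=0.75803 <1
  x=-3.345: |R|=0.66958 <1
  x=-2.588: |R|=0.45688 <1
  x=-5.480: |R|=1.07262 >1
  x=-5.466: |R|=1.07061 >1
  x=-5.307: |R|=1.04737 >1
Stable set (-5.0000, 0).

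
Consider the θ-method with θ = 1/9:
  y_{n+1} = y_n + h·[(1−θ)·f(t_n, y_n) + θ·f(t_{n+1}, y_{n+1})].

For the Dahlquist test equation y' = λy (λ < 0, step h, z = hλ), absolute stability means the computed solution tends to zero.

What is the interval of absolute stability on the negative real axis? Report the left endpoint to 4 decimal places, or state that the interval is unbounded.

z∈(-2.5714,0).

With y'=λy (z=hλ):
  y_{n+1} = y_n + z·[8/9·y_n + 1/9·y_{n+1}] ⇒ (1 − 1/9z)y_{n+1} = (1 + 8/9z)y_n
  R(z) = (1 + 8/9z)/(1 − 1/9z).

Find x<0 with |R(x)|<1.
x=-1.54: |R|=0.3150
R=−1: 1+8/9x = −1+1/9x ⇒ -7/9x=2 ⇒ x=2/(-7/9)=-2.5714
Confirm numerically:
  x=-1.595: |R|=0.35488 <1
  x=-1.353: |R|=0.17618 <1
  x=-1.143: |R|=0.01420 <1
  x=-2.946: |R|=1.21949 >1
  x=-2.659: |R|=1.05258 >1
So |R|<1 on (-2.5714, 0).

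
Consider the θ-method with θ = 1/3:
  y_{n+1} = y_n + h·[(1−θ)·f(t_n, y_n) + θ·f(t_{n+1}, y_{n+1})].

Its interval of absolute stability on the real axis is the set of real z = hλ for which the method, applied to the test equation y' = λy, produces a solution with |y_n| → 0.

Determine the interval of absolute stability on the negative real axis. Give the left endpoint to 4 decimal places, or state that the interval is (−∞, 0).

On y'=λy, z=hλ:
  y_{n+1} = y_n + z·[2/3·y_n + 1/3·y_{n+1}] ⇒ (1 − 1/3z)y_{n+1} = (1 + 2/3z)y_n
  ⇒ R(z) = (1 + 2/3z)/(1 − 1/3z).

Solve |R(x)|<1 on ℝ⁻.
x=-1.79: |R|=0.1211
R=−1: 1+2/3x = −1+1/3x ⇒ -1/3x=2 ⇒ x=2/(-1/3)=-6.0000
Confirm numerically:
  x=-5.868: |R|=0.98512 <1
  x=-4.424: |R|=0.78772 <1
  x=-4.412: |R|=0.78575 <1
  x=-3.710: |R|=0.65872 <1
  x=-6.486: |R|=1.05123 >1
  x=-6.030: |R|=1.00332 >1
Stable set (-6.0000, 0).

(-6.0000, 0).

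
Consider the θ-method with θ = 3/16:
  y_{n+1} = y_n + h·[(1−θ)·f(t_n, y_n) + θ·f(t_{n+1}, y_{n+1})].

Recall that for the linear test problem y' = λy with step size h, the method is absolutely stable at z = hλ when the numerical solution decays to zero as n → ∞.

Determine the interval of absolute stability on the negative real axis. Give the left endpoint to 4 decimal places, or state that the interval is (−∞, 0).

z∈(-3.2000,0).

Test eqn y'=λy, z=hλ:
  y_{n+1} = y_n + z·[13/16·y_n + 3/16·y_{n+1}] ⇒ (1 − 3/16z)y_{n+1} = (1 + 13/16z)y_n
  Hence R(z) = (1 + 13/16z)/(1 − 3/16z).

Need |R(x)|<1, x<0.
x=-0.3: |R|=0.7160
R=−1: 1+13/16x = −1+3/16x ⇒ -5/8x=2 ⇒ x=2/(-5/8)=-3.2000
Confirm numerically:
  x=-3.177: |R|=0.99099 <1
  x=-1.758: |R|=0.32218 <1
  x=-1.522: |R|=0.18409 <1
  x=-3.692: |R|=1.18171 >1
  x=-3.400: |R|=1.07634 >1
  x=-3.310: |R|=1.04242 >1
Stable set (-3.2000, 0).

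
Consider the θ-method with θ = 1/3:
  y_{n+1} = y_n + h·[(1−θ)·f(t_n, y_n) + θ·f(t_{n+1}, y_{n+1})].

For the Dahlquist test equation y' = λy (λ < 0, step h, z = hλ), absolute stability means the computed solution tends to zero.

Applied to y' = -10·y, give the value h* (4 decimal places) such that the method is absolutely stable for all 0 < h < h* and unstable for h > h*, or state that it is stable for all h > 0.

(-6.0000,0); λ=-10 ⇒ h* = (6)/10 = 0.6000.

On y'=λy, z=hλ:
  y_{n+1} = y_n + z·[2/3·y_n + 1/3·y_{n+1}] ⇒ (1 − 1/3z)y_{n+1} = (1 + 2/3z)y_n
  so R(z) = (1 + 2/3z)/(1 − 1/3z).

Boundary: |R(x)|=1, x<0.
x=-1.72: |R|=0.0932
R=−1: 1+2/3x = −1+1/3x ⇒ -1/3x=2 ⇒ x=2/(-1/3)=-6.0000
Confirm numerically:
  x=-5.783: |R|=0.97529 <1
  x=-5.584: |R|=0.95154 <1
  x=-2.780: |R|=0.44291 <1
  x=-6.476: |R|=1.05023 >1
  x=-6.239: |R|=1.02587 >1
Interval (-6.0000, 0).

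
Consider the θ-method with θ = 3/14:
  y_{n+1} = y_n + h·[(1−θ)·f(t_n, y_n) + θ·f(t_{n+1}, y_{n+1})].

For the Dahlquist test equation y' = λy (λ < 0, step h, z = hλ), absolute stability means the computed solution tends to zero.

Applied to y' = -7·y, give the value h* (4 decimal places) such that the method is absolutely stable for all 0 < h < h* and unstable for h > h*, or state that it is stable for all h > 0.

(-3.5000,0); λ=-7 ⇒ h* = (7/2)/7 = 0.5000.

Set f=λy, z=hλ:
  y_{n+1} = y_n + z·[11/14·y_n + 3/14·y_{n+1}] ⇒ (1 − 3/14z)y_{n+1} = (1 + 11/14z)y_n
  ⇒ R(z) = (1 + 11/14z)/(1 − 3/14z).

Solve |R(x)|<1 on ℝ⁻.
x=-1.01: |R|=0.1697
R=−1: 1+11/14x = −1+3/14x ⇒ -4/7x=2 ⇒ x=2/(-4/7)=-3.5000
Confirm numerically:
  x=-3.401: |R|=0.96728 <1
  x=-2.147: |R|=0.47048 <1
  x=-1.640: |R|=0.21353 <1
  x=-3.911: |R|=1.12777 >1
  x=-3.784: |R|=1.08962 >1
  x=-3.596: |R|=1.03098 >1
Interval (-3.5000, 0).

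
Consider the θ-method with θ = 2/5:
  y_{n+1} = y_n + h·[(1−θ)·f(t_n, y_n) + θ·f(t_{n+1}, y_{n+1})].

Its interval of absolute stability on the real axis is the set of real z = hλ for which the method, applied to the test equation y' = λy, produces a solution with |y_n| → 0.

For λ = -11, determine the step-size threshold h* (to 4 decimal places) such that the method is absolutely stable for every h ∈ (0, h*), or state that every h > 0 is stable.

(-10.0000,0); λ=-11 ⇒ h* = (10)/11 = 0.9091.

Test eqn y'=λy, z=hλ:
  y_{n+1} = y_n + z·[3/5·y_n + 2/5·y_{n+1}] ⇒ (1 − 2/5z)y_{n+1} = (1 + 3/5z)y_n
  Hence R(z) = (1 + 3/5z)/(1 − 2/5z).

Solve |R(x)|<1 on ℝ⁻.
x=-1.26: |R|=0.1622
R=−1: 1+3/5x = −1+2/5x ⇒ -1/5x=2 ⇒ x=2/(-1/5)=-10.0000
Confirm numerically:
  x=-9.958: |R|=0.99831 <1
  x=-6.351: |R|=0.79387 <1
  x=-5.797: |R|=0.74672 <1
  x=-5.291: |R|=0.69779 <1
  x=-10.383: |R|=1.01486 >1
  x=-10.267: |R|=1.01046 >1
  x=-10.037: |R|=1.00148 >1
So |R|<1 on (-10.0000, 0).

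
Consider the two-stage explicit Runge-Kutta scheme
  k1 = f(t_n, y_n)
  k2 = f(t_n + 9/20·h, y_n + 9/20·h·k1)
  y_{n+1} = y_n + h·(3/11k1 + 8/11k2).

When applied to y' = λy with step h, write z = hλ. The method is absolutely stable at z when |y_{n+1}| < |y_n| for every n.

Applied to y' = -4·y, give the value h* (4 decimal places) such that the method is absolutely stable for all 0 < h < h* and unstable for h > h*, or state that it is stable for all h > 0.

(-3.0556,0); λ=-4 ⇒ h* = (55/18)/4 = 0.7639.

With y'=λy (z=hλ):
  k1=λy_n ⇒ h·k1=z·y_n;  k2=λ(1+9/20z)y_n ⇒ h·k2=z(1+9/20z)y_n
  y_{n+1}/y_n = 1 + 3/11z + 8/11z(1+9/20z) = 1 + z + 18/55z²
  so R(z) = 1 + z + 18/55z².

Boundary: |R(x)|=1, x<0.
x=-0.3: |R|=0.7295
R=1: x+18/55x²=0 ⇒ x=−55/18=-3.0556; min R=1−1/(4·18/55)=0.2361>−1
Confirm numerically:
  x=-2.706: |R|=0.69043 <1
  x=-2.166: |R|=0.36942 <1
  x=-1.948: |R|=0.29390 <1
  x=-3.450: |R|=1.44536 >1
  x=-3.224: |R|=1.17773 >1
So |R|<1 on (-3.0556, 0).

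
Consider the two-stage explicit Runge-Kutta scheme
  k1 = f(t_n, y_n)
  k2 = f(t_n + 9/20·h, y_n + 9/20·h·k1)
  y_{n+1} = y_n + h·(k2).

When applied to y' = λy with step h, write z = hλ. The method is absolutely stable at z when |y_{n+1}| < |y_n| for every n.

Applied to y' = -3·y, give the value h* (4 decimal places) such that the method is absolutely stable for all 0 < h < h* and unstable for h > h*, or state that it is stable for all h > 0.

(-2.2222,0); λ=-3 ⇒ h* = (20/9)/3 = 0.7407.

On y'=λy, z=hλ:
  k1=λy_n ⇒ h·k1=z·y_n;  k2=λ(1+9/20z)y_n ⇒ h·k2=z(1+9/20z)y_n
  y_{n+1}/y_n = 1 + z(1+9/20z) = 1 + z + 9/20z²
  ⇒ R(z) = 1 + z + 9/20z².

Solve |R(x)|<1 on ℝ⁻.
x=-0.4: |R|=0.6720
R=1: x+9/20x²=0 ⇒ x=−20/9=-2.2222; min R=1−1/(4·9/20)=0.4444>−1
Confirm numerically:
  x=-1.180: |R|=0.44658 <1
  x=-1.125: |R|=0.44453 <1
  x=-0.895: |R|=0.46546 <1
  x=-2.667: |R|=1.53380 >1
  x=-2.405: |R|=1.19781 >1
So |R|<1 on (-2.2222, 0).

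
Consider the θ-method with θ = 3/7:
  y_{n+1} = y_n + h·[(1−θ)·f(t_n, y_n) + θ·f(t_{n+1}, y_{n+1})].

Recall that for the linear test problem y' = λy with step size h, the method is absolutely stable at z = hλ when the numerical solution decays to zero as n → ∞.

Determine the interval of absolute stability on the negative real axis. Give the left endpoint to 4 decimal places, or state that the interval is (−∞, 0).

With y'=λy (z=hλ):
  y_{n+1} = y_n + z·[4/7·y_n + 3/7·y_{n+1}] ⇒ (1 − 3/7z)y_{n+1} = (1 + 4/7z)y_n
  ⇒ R(z) = (1 + 4/7z)/(1 − 3/7z).

Boundary: |R(x)|=1, x<0.
x=-0.54: |R|=0.5615
R=−1: 1+4/7x = −1+3/7x ⇒ -1/7x=2 ⇒ x=2/(-1/7)=-14.0000
Confirm numerically:
  x=-10.725: |R|=0.91640 <1
  x=-9.644: |R|=0.87877 <1
  x=-6.288: |R|=0.70182 <1
  x=-14.099: |R|=1.00201 >1
  x=-14.073: |R|=1.00148 >1
Stable set (-14.0000, 0).

(-14.0000, 0).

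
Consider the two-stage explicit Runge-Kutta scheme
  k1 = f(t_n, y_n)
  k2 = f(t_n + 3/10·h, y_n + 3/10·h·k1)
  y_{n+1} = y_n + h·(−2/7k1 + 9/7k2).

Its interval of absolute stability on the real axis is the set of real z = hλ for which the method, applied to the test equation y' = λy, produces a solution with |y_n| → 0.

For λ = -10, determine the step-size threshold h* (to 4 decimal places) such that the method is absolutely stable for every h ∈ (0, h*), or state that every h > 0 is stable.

(-2.5926,0); λ=-10 ⇒ h* = (70/27)/10 = 0.2593.

Set f=λy, z=hλ:
  k1=λy_n ⇒ h·k1=z·y_n;  k2=λ(1+3/10z)y_n ⇒ h·k2=z(1+3/10z)y_n
  y_{n+1}/y_n = 1 − 2/7z + 9/7z(1+3/10z) = 1 + z + 27/70z²
  R(z) = 1 + z + 27/70z².

Find x<0 with |R(x)|<1.
x=-0.55: |R|=0.5667
R=1: x+27/70x²=0 ⇒ x=−70/27=-2.5926; min R=1−1/(4·27/70)=0.3519>−1
Confirm numerically:
  x=-2.049: |R|=0.57038 <1
  x=-2.006: |R|=0.54613 <1
  x=-1.815: |R|=0.45563 <1
  x=-1.115: |R|=0.36453 <1
  x=-3.008: |R|=1.48197 >1
  x=-2.999: |R|=1.47011 >1
Stable set (-2.5926, 0).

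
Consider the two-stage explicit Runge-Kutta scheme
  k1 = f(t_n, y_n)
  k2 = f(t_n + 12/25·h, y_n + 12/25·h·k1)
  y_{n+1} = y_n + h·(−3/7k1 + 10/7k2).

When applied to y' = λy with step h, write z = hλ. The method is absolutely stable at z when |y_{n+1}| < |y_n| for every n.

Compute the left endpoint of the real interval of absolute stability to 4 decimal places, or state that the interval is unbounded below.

left endpoint -1.4583.

Test eqn y'=λy, z=hλ:
  k1=λy_n ⇒ h·k1=z·y_n;  k2=λ(1+12/25z)y_n ⇒ h·k2=z(1+12/25z)y_n
  y_{n+1}/y_n = 1 − 3/7z + 10/7z(1+12/25z) = 1 + z + 24/35z²
  ⇒ R(z) = 1 + z + 24/35z².

Solve |R(x)|<1 on ℝ⁻.
x=-1.27: |R|=0.8360
R=1: x+24/35x²=0 ⇒ x=−35/24=-1.4583; min R=1−1/(4·24/35)=0.6354>−1
Confirm numerically:
  x=-1.347: |R|=0.89717 <1
  x=-1.033: |R|=0.69872 <1
  x=-0.807: |R|=0.63957 <1
  x=-0.772: |R|=0.63667 <1
  x=-1.785: |R|=1.39984 >1
  x=-1.584: |R|=1.13650 >1
Interval (-1.4583, 0).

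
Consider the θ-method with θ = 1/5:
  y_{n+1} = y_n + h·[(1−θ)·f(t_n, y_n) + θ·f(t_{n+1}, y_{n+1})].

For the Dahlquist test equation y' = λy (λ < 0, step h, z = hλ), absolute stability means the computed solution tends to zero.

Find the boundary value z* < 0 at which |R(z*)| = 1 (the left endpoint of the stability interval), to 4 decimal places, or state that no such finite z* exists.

Set f=λy, z=hλ:
  y_{n+1} = y_n + z·[4/5·y_n + 1/5·y_{n+1}] ⇒ (1 − 1/5z)y_{n+1} = (1 + 4/5z)y_n
  so R(z) = (1 + 4/5z)/(1 − 1/5z).

Boundary: |R(x)|=1, x<0.
x=-1.77: |R|=0.3072
R=−1: 1+4/5x = −1+1/5x ⇒ -3/5x=2 ⇒ x=2/(-3/5)=-3.3333
Confirm numerically:
  x=-2.947: |R|=0.85416 <1
  x=-2.773: |R|=0.78374 <1
  x=-2.262: |R|=0.55742 <1
  x=-2.013: |R|=0.43519 <1
  x=-3.884: |R|=1.18595 >1
  x=-3.474: |R|=1.04980 >1
Interval (-3.3333, 0).

z* = -3.3333.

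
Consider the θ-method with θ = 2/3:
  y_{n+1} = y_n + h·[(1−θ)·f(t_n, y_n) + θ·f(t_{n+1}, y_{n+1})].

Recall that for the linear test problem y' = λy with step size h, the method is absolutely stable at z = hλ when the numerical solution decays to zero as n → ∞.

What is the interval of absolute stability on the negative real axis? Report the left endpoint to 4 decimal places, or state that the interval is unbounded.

(−∞, 0) — no finite endpoint.

Test eqn y'=λy, z=hλ:
  y_{n+1} = y_n + z·[1/3·y_n + 2/3·y_{n+1}] ⇒ (1 − 2/3z)y_{n+1} = (1 + 1/3z)y_n
  Hence R(z) = (1 + 1/3z)/(1 − 2/3z).

Solve |R(x)|<1 on ℝ⁻.
x=-0.93: |R|=0.4259
x=-2: |R|=0.1429
x=-10: |R|=0.3043
x=-100: |R|=0.4778
θ=2/3≥1/2 ⇒ |1+1/3x|<|1−2/3x| ∀x<0 ⇒ unbounded interval.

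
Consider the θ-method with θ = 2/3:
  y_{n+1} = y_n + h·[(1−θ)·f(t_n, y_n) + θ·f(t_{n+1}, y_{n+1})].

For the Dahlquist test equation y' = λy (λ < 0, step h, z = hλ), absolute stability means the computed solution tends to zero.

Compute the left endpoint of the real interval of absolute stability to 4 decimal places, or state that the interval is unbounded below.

On y'=λy, z=hλ:
  y_{n+1} = y_n + z·[1/3·y_n + 2/3·y_{n+1}] ⇒ (1 − 2/3z)y_{n+1} = (1 + 1/3z)y_n
  ⇒ R(z) = (1 + 1/3z)/(1 − 2/3z).

Solve |R(x)|<1 on ℝ⁻.
x=-1.01: |R|=0.3964
x=-2: |R|=0.1429
x=-10: |R|=0.3043
x=-100: |R|=0.4778
θ=2/3≥1/2 ⇒ |1+1/3x|<|1−2/3x| ∀x<0 ⇒ interval (−∞,0).

interval (−∞, 0).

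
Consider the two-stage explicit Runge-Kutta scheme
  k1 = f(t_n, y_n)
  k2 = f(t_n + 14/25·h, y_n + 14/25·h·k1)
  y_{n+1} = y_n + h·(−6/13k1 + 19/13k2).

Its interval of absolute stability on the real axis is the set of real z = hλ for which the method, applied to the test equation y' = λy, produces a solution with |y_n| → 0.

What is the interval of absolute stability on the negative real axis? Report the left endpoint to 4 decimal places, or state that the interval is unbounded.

Test eqn y'=λy, z=hλ:
  k1=λy_n ⇒ h·k1=z·y_n;  k2=λ(1+14/25z)y_n ⇒ h·k2=z(1+14/25z)y_n
  y_{n+1}/y_n = 1 − 6/13z + 19/13z(1+14/25z) = 1 + z + 266/325z²
  ⇒ R(z) = 1 + z + 266/325z².

Solve |R(x)|<1 on ℝ⁻.
x=-0.5: |R|=0.7046
R=1: x+266/325x²=0 ⇒ x=−325/266=-1.2218; min R=1−1/(4·266/325)=0.6945>−1
Confirm numerically:
  x=-1.088: |R|=0.88085 <1
  x=-0.818: |R|=0.72965 <1
  x=-0.519: |R|=0.70146 <1
  x=-1.481: |R|=1.31418 >1
  x=-1.261: |R|=1.04045 >1
Interval (-1.2218, 0).

(-1.2218, 0).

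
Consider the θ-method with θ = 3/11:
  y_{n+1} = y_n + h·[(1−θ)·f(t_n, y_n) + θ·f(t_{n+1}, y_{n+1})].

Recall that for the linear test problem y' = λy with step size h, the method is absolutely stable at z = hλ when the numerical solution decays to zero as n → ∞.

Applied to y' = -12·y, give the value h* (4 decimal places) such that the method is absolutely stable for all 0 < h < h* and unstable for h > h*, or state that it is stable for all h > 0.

(-4.4000,0); λ=-12 ⇒ h* = (22/5)/12 = 0.3667.

On y'=λy, z=hλ:
  y_{n+1} = y_n + z·[8/11·y_n + 3/11·y_{n+1}] ⇒ (1 − 3/11z)y_{n+1} = (1 + 8/11z)y_n
  R(z) = (1 + 8/11z)/(1 − 3/11z).

Solve |R(x)|<1 on ℝ⁻.
x=-0.69: |R|=0.4193
R=−1: 1+8/11x = −1+3/11x ⇒ -5/11x=2 ⇒ x=2/(-5/11)=-4.4000
Confirm numerically:
  x=-4.160: |R|=0.94889 <1
  x=-2.741: |R|=0.56849 <1
  x=-2.391: |R|=0.44726 <1
  x=-1.900: |R|=0.25150 <1
  x=-4.899: |R|=1.09709 >1
  x=-4.643: |R|=1.04874 >1
  x=-4.426: |R|=1.00535 >1
Stable set (-4.4000, 0).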